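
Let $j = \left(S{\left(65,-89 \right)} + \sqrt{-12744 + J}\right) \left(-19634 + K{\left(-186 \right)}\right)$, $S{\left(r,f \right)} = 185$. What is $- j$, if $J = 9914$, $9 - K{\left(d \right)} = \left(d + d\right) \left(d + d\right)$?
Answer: $29231665 + 158009 i \sqrt{2830} \approx 2.9232 \cdot 10^{7} + 8.4057 \cdot 10^{6} i$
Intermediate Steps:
$K{\left(d \right)} = 9 - 4 d^{2}$ ($K{\left(d \right)} = 9 - \left(d + d\right) \left(d + d\right) = 9 - 2 d 2 d = 9 - 4 d^{2}$)
$j = -29231665 - 158009 i \sqrt{2830}$ ($j = \left(185 + \sqrt{-12744 + 9914}\right) \left(-19634 + \left(9 - 4 \left(-186\right)^{2}\right)\right) = \left(185 + \sqrt{-2830}\right) \left(-19634 + \left(9 - 138384\right)\right) = \left(185 + i \sqrt{2830}\right) \left(-19634 + \left(9 - 138384\right)\right) = \left(185 + i \sqrt{2830}\right) \left(-19634 - 138375\right) = \left(185 + i \sqrt{2830}\right) \left(-158009\right) = -29231665 - 158009 i \sqrt{2830} \approx -2.9232 \cdot 10^{7} - 8.4057 \cdot 10^{6} i$)
$- j = - (-29231665 - 158009 i \sqrt{2830}) = 29231665 + 158009 i \sqrt{2830}$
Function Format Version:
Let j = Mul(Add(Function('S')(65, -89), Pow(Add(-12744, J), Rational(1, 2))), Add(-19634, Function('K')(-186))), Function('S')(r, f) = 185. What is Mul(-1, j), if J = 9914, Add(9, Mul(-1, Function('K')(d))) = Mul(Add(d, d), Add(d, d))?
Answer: Add(29231665, Mul(158009, I, Pow(2830, Rational(1, 2)))) ≈ Add(2.9232e+7, Mul(8.4057e+6, I))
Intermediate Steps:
Function('K')(d) = Add(9, Mul(-4, Pow(d, 2))) (Function('K')(d) = Add(9, Mul(-1, Mul(Add(d, d), Add(d, d)))) = Add(9, Mul(-1, Mul(Mul(2, d), Mul(2, d)))) = Add(9, Mul(-1, Mul(4, Pow(d, 2)))) = Add(9, Mul(-4, Pow(d, 2))))
j = Add(-29231665, Mul(-158009, I, Pow(2830, Rational(1, 2)))) (j = Mul(Add(185, Pow(Add(-12744, 9914), Rational(1, 2))), Add(-19634, Add(9, Mul(-4, Pow(-186, 2))))) = Mul(Add(185, Pow(-2830, Rational(1, 2))), Add(-19634, Add(9, Mul(-4, 34596)))) = Mul(Add(185, Mul(I, Pow(2830, Rational(1, 2)))), Add(-19634, Add(9, -138384))) = Mul(Add(185, Mul(I, Pow(2830, Rational(1, 2)))), Add(-19634, -138375)) = Mul(Add(185, Mul(I, Pow(2830, Rational(1, 2)))), -158009) = Add(-29231665, Mul(-158009, I, Pow(2830, Rational(1, 2)))) ≈ Add(-2.9232e+7, Mul(-8.4057e+6, I)))
Mul(-1, j) = Mul(-1, Add(-29231665, Mul(-158009, I, Pow(2830, Rational(1, 2))))) = Add(29231665, Mul(158009, I, Pow(2830, Rational(1, 2))))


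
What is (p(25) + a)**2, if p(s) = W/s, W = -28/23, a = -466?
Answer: 71812208484/330625 ≈ 2.1720e+5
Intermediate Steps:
W = -28/23 (W = -28*1/23 = -28/23 ≈ -1.2174)
p(s) = -28/(23*s)
(p(25) + a)**2 = (-28/23/25 - 466)**2 = (-28/23*1/25 - 466)**2 = (-28/575 - 466)**2 = (-267978/575)**2 = 71812208484/330625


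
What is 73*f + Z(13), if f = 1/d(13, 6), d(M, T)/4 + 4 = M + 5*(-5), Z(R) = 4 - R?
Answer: -649/64 ≈ -10.141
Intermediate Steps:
d(M, T) = -116 + 4*M (d(M, T) = -16 + 4*(M + 5*(-5)) = -16 + 4*(M - 25) = -16 + 4*(-25 + M) = -16 + (-100 + 4*M) = -116 + 4*M)
f = -1/64 (f = 1/(-116 + 4*13) = 1/(-116 + 52) = 1/(-64) = -1/64 ≈ -0.015625)
73*f + Z(13) = 73*(-1/64) + (4 - 1*13) = -73/64 + (4 - 13) = -73/64 - 9 = -649/64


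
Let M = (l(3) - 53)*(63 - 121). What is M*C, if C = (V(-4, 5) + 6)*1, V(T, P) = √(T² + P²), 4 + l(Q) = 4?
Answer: 18444 + 3074*√41 ≈ 38127.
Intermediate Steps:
l(Q) = 0 (l(Q) = -4 + 4 = 0)
V(T, P) = √(P² + T²)
C = 6 + √41 (C = (√(5² + (-4)²) + 6)*1 = (√(25 + 16) + 6)*1 = (√41 + 6)*1 = (6 + √41)*1 = 6 + √41 ≈ 12.403)
M = 3074 (M = (0 - 53)*(63 - 121) = -53*(-58) = 3074)
M*C = 3074*(6 + √41) = 18444 + 3074*√41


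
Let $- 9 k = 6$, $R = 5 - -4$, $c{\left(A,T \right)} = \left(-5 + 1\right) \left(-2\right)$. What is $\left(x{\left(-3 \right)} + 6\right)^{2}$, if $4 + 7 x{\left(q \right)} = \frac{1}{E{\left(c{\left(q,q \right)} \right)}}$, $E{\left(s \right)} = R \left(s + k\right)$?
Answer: $\frac{6295081}{213444} \approx 29.493$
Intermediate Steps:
$c{\left(A,T \right)} = 8$ ($c{\left(A,T \right)} = \left(-4\right) \left(-2\right) = 8$)
$R = 9$ ($R = 5 + 4 = 9$)
$k = - \frac{2}{3}$ ($k = \left(- \frac{1}{9}\right) 6 = - \frac{2}{3} \approx -0.66667$)
$E{\left(s \right)} = -6 + 9 s$ ($E{\left(s \right)} = 9 \left(s - \frac{2}{3}\right) = 9 \left(- \frac{2}{3} + s\right) = -6 + 9 s$)
$x{\left(q \right)} = - \frac{263}{462}$ ($x{\left(q \right)} = - \frac{4}{7} + \frac{1}{7 \left(-6 + 9 \cdot 8\right)} = - \frac{4}{7} + \frac{1}{7 \left(-6 + 72\right)} = - \frac{4}{7} + \frac{1}{7 \cdot 66} = - \frac{4}{7} + \frac{1}{7} \cdot \frac{1}{66} = - \frac{4}{7} + \frac{1}{462} = - \frac{263}{462}$)
$\left(x{\left(-3 \right)} + 6\right)^{2} = \left(- \frac{263}{462} + 6\right)^{2} = \left(\frac{2509}{462}\right)^{2} = \frac{6295081}{213444}$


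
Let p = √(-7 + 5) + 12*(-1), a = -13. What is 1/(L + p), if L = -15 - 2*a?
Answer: -I/(I + √2) ≈ -0.33333 - 0.4714*I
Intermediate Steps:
L = 11 (L = -15 - 2*(-13) = -15 + 26 = 11)
p = -12 + I*√2 (p = √(-2) - 12 = I*√2 - 12 = -12 + I*√2 ≈ -12.0 + 1.4142*I)
1/(L + p) = 1/(11 + (-12 + I*√2)) = 1/(-1 + I*√2)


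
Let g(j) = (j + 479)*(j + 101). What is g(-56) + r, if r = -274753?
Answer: -255718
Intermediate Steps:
g(j) = (101 + j)*(479 + j) (g(j) = (479 + j)*(101 + j) = (101 + j)*(479 + j))
g(-56) + r = (48379 + (-56)² + 580*(-56)) - 274753 = (48379 + 3136 - 32480) - 274753 = 19035 - 274753 = -255718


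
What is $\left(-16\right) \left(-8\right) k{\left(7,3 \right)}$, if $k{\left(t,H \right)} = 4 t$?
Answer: $3584$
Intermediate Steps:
$\left(-16\right) \left(-8\right) k{\left(7,3 \right)} = \left(-16\right) \left(-8\right) 4 \cdot 7 = 128 \cdot 28 = 3584$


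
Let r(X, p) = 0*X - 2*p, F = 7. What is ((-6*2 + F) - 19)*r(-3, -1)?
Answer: -48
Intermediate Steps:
r(X, p) = -2*p (r(X, p) = 0 - 2*p = -2*p)
((-6*2 + F) - 19)*r(-3, -1) = ((-6*2 + 7) - 19)*(-2*(-1)) = ((-12 + 7) - 19)*2 = (-5 - 19)*2 = -24*2 = -48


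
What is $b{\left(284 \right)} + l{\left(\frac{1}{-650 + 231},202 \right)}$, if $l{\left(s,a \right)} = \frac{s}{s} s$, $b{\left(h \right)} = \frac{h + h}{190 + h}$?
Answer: $\frac{118759}{99303} \approx 1.1959$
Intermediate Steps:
$b{\left(h \right)} = \frac{2 h}{190 + h}$
$l{\left(s,a \right)} = s$ ($l{\left(s,a \right)} = 1 s = s$)
$b{\left(284 \right)} + l{\left(\frac{1}{-650 + 231},202 \right)} = 2 \cdot 284 \frac{1}{190 + 284} + \frac{1}{-650 + 231} = 2 \cdot 284 \cdot \frac{1}{474} + \frac{1}{-419} = 2 \cdot 284 \cdot \frac{1}{474} - \frac{1}{419} = \frac{284}{237} - \frac{1}{419} = \frac{118759}{99303}$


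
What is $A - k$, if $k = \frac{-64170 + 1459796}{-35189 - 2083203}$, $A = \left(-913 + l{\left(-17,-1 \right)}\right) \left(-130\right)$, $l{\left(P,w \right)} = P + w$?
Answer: $\frac{128195189693}{1059196} \approx 1.2103 \cdot 10^{5}$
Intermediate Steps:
$A = 121030$ ($A = \left(-913 - 18\right) \left(-130\right) = \left(-931\right) \left(-130\right) = 121030$)
$k = - \frac{697813}{1059196}$ ($k = \frac{1395626}{-2118392} = 1395626 \left(- \frac{1}{2118392}\right) = - \frac{697813}{1059196} \approx -0.65881$)
$A - k = 121030 - - \frac{697813}{1059196} = 121030 + \frac{697813}{1059196} = \frac{128195189693}{1059196}$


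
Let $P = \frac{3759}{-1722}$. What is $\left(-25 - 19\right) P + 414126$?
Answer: $\frac{16983104}{41} \approx 4.1422 \cdot 10^{5}$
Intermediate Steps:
$P = - \frac{179}{82}$ ($P = 3759 \left(- \frac{1}{1722}\right) = - \frac{179}{82} \approx -2.1829$)
$\left(-25 - 19\right) P + 414126 = \left(-25 - 19\right) \left(- \frac{179}{82}\right) + 414126 = \left(-44\right) \left(- \frac{179}{82}\right) + 414126 = \frac{3938}{41} + 414126 = \frac{16983104}{41}$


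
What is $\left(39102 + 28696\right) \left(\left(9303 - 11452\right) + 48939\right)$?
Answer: $3172268420$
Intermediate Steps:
$\left(39102 + 28696\right) \left(\left(9303 - 11452\right) + 48939\right) = 67798 \left(\left(9303 - 11452\right) + 48939\right) = 67798 \left(-2149 + 48939\right) = 67798 \cdot 46790 = 3172268420$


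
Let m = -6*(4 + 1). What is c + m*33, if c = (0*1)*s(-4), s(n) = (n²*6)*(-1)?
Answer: -990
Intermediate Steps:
s(n) = -6*n² (s(n) = (6*n²)*(-1) = -6*n²)
c = 0 (c = (0*1)*(-6*(-4)²) = 0*(-6*16) = 0*(-96) = 0)
m = -30 (m = -6*5 = -30)
c + m*33 = 0 - 30*33 = 0 - 990 = -990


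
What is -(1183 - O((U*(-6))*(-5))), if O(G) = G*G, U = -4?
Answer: 13217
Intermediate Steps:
O(G) = G²
-(1183 - O((U*(-6))*(-5))) = -(1183 - (-4*(-6)*(-5))²) = -(1183 - (24*(-5))²) = -(1183 - 1*(-120)²) = -(1183 - 1*14400) = -(1183 - 14400) = -1*(-13217) = 13217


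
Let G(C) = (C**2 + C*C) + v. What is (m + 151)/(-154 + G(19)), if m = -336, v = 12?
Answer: -37/116 ≈ -0.31897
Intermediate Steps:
G(C) = 12 + 2*C**2 (G(C) = (C**2 + C*C) + 12 = (C**2 + C**2) + 12 = 2*C**2 + 12 = 12 + 2*C**2)
(m + 151)/(-154 + G(19)) = (-336 + 151)/(-154 + (12 + 2*19**2)) = -185/(-154 + (12 + 2*361)) = -185/(-154 + (12 + 722)) = -185/(-154 + 734) = -185/580 = -185*1/580 = -37/116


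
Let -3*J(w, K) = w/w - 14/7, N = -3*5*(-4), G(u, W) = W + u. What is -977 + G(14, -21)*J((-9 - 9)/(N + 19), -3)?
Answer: -2938/3 ≈ -979.33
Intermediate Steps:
N = 60 (N = -15*(-4) = 60)
J(w, K) = 1/3 (J(w, K) = -(w/w - 14/7)/3 = -(1 - 14*1/7)/3 = -(1 - 2)/3 = -1/3*(-1) = 1/3)
-977 + G(14, -21)*J((-9 - 9)/(N + 19), -3) = -977 + (-21 + 14)*(1/3) = -977 - 7*1/3 = -977 - 7/3 = -2938/3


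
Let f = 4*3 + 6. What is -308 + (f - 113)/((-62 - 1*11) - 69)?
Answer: -43641/142 ≈ -307.33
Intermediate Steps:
f = 18 (f = 12 + 6 = 18)
-308 + (f - 113)/((-62 - 1*11) - 69) = -308 + (18 - 113)/((-62 - 1*11) - 69) = -308 - 95/((-62 - 11) - 69) = -308 - 95/(-73 - 69) = -308 - 95/(-142) = -308 - 95*(-1/142) = -308 + 95/142 = -43641/142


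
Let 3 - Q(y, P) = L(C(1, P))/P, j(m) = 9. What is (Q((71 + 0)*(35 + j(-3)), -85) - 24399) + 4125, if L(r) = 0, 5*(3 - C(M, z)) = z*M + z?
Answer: -20271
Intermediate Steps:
C(M, z) = 3 - z/5 - M*z/5 (C(M, z) = 3 - (z*M + z)/5 = 3 - (M*z + z)/5 = 3 - (z + M*z)/5 = 3 + (-z/5 - M*z/5) = 3 - z/5 - M*z/5)
Q(y, P) = 3 (Q(y, P) = 3 - 0/P = 3 - 1*0 = 3 + 0 = 3)
(Q((71 + 0)*(35 + j(-3)), -85) - 24399) + 4125 = (3 - 24399) + 4125 = -24396 + 4125 = -20271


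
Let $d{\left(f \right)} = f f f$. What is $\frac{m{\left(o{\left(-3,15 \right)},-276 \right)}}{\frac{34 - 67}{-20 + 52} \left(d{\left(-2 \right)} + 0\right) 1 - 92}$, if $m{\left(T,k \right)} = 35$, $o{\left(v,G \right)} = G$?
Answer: $- \frac{28}{67} \approx -0.41791$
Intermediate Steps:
$d{\left(f \right)} = f^{3}$ ($d{\left(f \right)} = f^{2} f = f^{3}$)
$\frac{m{\left(o{\left(-3,15 \right)},-276 \right)}}{\frac{34 - 67}{-20 + 52} \left(d{\left(-2 \right)} + 0\right) 1 - 92} = \frac{35}{\frac{34 - 67}{-20 + 52} \left(\left(-2\right)^{3} + 0\right) 1 - 92} = \frac{35}{- \frac{33}{32} \left(-8 + 0\right) 1 - 92} = \frac{35}{\left(-33\right) \frac{1}{32} \left(\left(-8\right) 1\right) - 92} = \frac{35}{\left(- \frac{33}{32}\right) \left(-8\right) - 92} = \frac{35}{\frac{33}{4} - 92} = \frac{35}{- \frac{335}{4}} = 35 \left(- \frac{4}{335}\right) = - \frac{28}{67}$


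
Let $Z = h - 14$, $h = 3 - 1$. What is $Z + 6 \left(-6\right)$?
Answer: $-48$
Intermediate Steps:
$h = 2$
$Z = -12$ ($Z = 2 - 14 = -12$)
$Z + 6 \left(-6\right) = -12 + 6 \left(-6\right) = -12 - 36 = -48$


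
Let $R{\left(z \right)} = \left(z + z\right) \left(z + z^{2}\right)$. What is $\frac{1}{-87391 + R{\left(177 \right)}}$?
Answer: $\frac{1}{11065733} \approx 9.0369 \cdot 10^{-8}$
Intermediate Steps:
$R{\left(z \right)} = 2 z \left(z + z^{2}\right)$
$\frac{1}{-87391 + R{\left(177 \right)}} = \frac{1}{-87391 + 2 \cdot 177^{2} \left(1 + 177\right)} = \frac{1}{-87391 + 2 \cdot 31329 \cdot 178} = \frac{1}{-87391 + 11153124} = \frac{1}{11065733}$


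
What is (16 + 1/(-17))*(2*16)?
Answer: 8672/17 ≈ 510.12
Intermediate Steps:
(16 + 1/(-17))*(2*16) = (16 - 1/17)*32 = (271/17)*32 = 8672/17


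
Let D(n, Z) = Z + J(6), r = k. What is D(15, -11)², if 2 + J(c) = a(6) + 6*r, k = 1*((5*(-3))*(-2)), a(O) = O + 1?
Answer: 30276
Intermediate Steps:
a(O) = 1 + O
k = 30 (k = 1*(-15*(-2)) = 1*30 = 30)
r = 30
J(c) = 185 (J(c) = -2 + ((1 + 6) + 6*30) = -2 + (7 + 180) = -2 + 187 = 185)
D(n, Z) = 185 + Z (D(n, Z) = Z + 185 = 185 + Z)
D(15, -11)² = (185 - 11)² = 174² = 30276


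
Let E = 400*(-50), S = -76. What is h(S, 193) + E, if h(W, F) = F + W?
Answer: -19883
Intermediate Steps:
E = -20000
h(S, 193) + E = (193 - 76) - 20000 = 117 - 20000 = -19883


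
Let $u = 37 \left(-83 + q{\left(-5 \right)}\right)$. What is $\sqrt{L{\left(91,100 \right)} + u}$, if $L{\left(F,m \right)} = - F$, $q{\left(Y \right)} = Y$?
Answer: $i \sqrt{3347} \approx 57.853 i$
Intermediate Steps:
$u = -3256$ ($u = 37 \left(-83 - 5\right) = 37 \left(-88\right) = -3256$)
$\sqrt{L{\left(91,100 \right)} + u} = \sqrt{\left(-1\right) 91 - 3256} = \sqrt{-91 - 3256} = \sqrt{-3347} = i \sqrt{3347}$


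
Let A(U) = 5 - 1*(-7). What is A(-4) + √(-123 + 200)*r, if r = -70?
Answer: 12 - 70*√77 ≈ -602.25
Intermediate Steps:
A(U) = 12 (A(U) = 5 + 7 = 12)
A(-4) + √(-123 + 200)*r = 12 + √(-123 + 200)*(-70) = 12 + √77*(-70) = 12 - 70*√77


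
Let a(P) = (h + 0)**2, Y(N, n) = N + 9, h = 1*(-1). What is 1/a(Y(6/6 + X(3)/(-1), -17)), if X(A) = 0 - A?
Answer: 1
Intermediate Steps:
X(A) = -A
h = -1
Y(N, n) = 9 + N
a(P) = 1 (a(P) = (-1 + 0)**2 = (-1)**2 = 1)
1/a(Y(6/6 + X(3)/(-1), -17)) = 1/1 = 1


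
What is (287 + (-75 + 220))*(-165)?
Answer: -71280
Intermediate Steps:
(287 + (-75 + 220))*(-165) = (287 + 145)*(-165) = 432*(-165) = -71280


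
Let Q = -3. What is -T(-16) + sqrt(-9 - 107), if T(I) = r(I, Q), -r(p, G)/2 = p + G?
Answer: -38 + 2*I*sqrt(29) ≈ -38.0 + 10.77*I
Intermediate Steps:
r(p, G) = -2*G - 2*p (r(p, G) = -2*(p + G) = -2*(G + p) = -2*G - 2*p)
T(I) = 6 - 2*I (T(I) = -2*(-3) - 2*I = 6 - 2*I)
-T(-16) + sqrt(-9 - 107) = -(6 - 2*(-16)) + sqrt(-9 - 107) = -(6 + 32) + sqrt(-116) = -1*38 + 2*I*sqrt(29) = -38 + 2*I*sqrt(29)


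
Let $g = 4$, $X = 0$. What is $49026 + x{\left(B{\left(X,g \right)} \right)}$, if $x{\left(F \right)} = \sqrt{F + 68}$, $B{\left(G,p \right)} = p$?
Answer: $49026 + 6 \sqrt{2} \approx 49035.0$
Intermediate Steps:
$x{\left(F \right)} = \sqrt{68 + F}$
$49026 + x{\left(B{\left(X,g \right)} \right)} = 49026 + \sqrt{68 + 4} = 49026 + \sqrt{72} = 49026 + 6 \sqrt{2}$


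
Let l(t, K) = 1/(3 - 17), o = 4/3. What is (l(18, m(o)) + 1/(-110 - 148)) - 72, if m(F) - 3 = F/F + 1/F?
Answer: -65084/903 ≈ -72.075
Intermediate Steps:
o = 4/3 (o = 4*(⅓) = 4/3 ≈ 1.3333)
m(F) = 4 + 1/F (m(F) = 3 + (F/F + 1/F) = 3 + (1 + 1/F) = 4 + 1/F)
l(t, K) = -1/14 (l(t, K) = 1/(-14) = -1/14)
(l(18, m(o)) + 1/(-110 - 148)) - 72 = (-1/14 + 1/(-110 - 148)) - 72 = (-1/14 + 1/(-258)) - 72 = (-1/14 - 1/258) - 72 = -68/903 - 72 = -65084/903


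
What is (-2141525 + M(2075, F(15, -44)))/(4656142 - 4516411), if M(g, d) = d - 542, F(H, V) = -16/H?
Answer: -32131021/2095965 ≈ -15.330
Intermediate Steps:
M(g, d) = -542 + d
(-2141525 + M(2075, F(15, -44)))/(4656142 - 4516411) = (-2141525 + (-542 - 16/15))/(4656142 - 4516411) = (-2141525 + (-542 - 16*1/15))/139731 = (-2141525 + (-542 - 16/15))*(1/139731) = (-2141525 - 8146/15)*(1/139731) = -32131021/15*1/139731 = -32131021/2095965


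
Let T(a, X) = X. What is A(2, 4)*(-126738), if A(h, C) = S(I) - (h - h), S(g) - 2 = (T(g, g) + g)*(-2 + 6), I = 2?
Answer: -2281284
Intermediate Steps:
S(g) = 2 + 8*g (S(g) = 2 + (g + g)*(-2 + 6) = 2 + (2*g)*4 = 2 + 8*g)
A(h, C) = 18 (A(h, C) = (2 + 8*2) - (h - h) = (2 + 16) - 1*0 = 18 + 0 = 18)
A(2, 4)*(-126738) = 18*(-126738) = -2281284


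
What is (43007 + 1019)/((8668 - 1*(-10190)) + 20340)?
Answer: 22013/19599 ≈ 1.1232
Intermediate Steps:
(43007 + 1019)/((8668 - 1*(-10190)) + 20340) = 44026/((8668 + 10190) + 20340) = 44026/(18858 + 20340) = 44026/39198 = 44026*(1/39198) = 22013/19599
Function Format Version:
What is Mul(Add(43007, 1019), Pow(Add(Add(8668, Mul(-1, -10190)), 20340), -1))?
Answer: Rational(22013, 19599) ≈ 1.1232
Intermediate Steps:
Mul(Add(43007, 1019), Pow(Add(Add(8668, Mul(-1, -10190)), 20340), -1)) = Mul(44026, Pow(Add(Add(8668, 10190), 20340), -1)) = Mul(44026, Pow(Add(18858, 20340), -1)) = Mul(44026, Pow(39198, -1)) = Mul(44026, Rational(1, 39198)) = Rational(22013, 19599)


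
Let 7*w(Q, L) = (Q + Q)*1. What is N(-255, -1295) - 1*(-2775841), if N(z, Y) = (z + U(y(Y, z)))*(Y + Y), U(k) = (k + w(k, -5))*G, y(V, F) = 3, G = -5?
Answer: 3486241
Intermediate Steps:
w(Q, L) = 2*Q/7 (w(Q, L) = ((Q + Q)*1)/7 = ((2*Q)*1)/7 = (2*Q)/7 = 2*Q/7)
U(k) = -45*k/7 (U(k) = (k + 2*k/7)*(-5) = (9*k/7)*(-5) = -45*k/7)
N(z, Y) = 2*Y*(-135/7 + z) (N(z, Y) = (z - 45/7*3)*(Y + Y) = (z - 135/7)*(2*Y) = (-135/7 + z)*(2*Y) = 2*Y*(-135/7 + z))
N(-255, -1295) - 1*(-2775841) = (2/7)*(-1295)*(-135 + 7*(-255)) - 1*(-2775841) = (2/7)*(-1295)*(-135 - 1785) + 2775841 = (2/7)*(-1295)*(-1920) + 2775841 = 710400 + 2775841 = 3486241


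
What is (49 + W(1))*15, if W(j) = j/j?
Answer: 750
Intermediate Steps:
W(j) = 1
(49 + W(1))*15 = (49 + 1)*15 = 50*15 = 750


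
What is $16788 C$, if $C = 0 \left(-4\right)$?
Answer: $0$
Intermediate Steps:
$C = 0$
$16788 C = 16788 \cdot 0 = 0$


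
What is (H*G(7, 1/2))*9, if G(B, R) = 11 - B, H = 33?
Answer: 1188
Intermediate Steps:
(H*G(7, 1/2))*9 = (33*(11 - 1*7))*9 = (33*(11 - 7))*9 = (33*4)*9 = 132*9 = 1188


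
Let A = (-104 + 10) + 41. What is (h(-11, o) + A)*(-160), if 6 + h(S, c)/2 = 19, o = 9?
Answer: 4320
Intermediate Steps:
h(S, c) = 26 (h(S, c) = -12 + 2*19 = -12 + 38 = 26)
A = -53 (A = -94 + 41 = -53)
(h(-11, o) + A)*(-160) = (26 - 53)*(-160) = -27*(-160) = 4320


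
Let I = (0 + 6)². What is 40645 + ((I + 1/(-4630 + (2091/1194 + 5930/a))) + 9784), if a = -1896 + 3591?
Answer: 31489178270363/623980549 ≈ 50465.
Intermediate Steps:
a = 1695
I = 36 (I = 6² = 36)
40645 + ((I + 1/(-4630 + (2091/1194 + 5930/a))) + 9784) = 40645 + ((36 + 1/(-4630 + (2091/1194 + 5930/1695))) + 9784) = 40645 + ((36 + 1/(-4630 + (2091*(1/1194) + 5930*(1/1695)))) + 9784) = 40645 + ((36 + 1/(-4630 + (697/398 + 1186/339))) + 9784) = 40645 + ((36 + 1/(-4630 + 708311/134922)) + 9784) = 40645 + ((36 + 1/(-623980549/134922)) + 9784) = 40645 + ((36 - 134922/623980549) + 9784) = 40645 + (22463164842/623980549 + 9784) = 40645 + 6127488856258/623980549 = 31489178270363/623980549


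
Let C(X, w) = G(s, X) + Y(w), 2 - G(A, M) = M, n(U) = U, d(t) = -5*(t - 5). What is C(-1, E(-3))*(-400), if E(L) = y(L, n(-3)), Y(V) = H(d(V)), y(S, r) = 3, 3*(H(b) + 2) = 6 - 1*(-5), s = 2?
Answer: -5600/3 ≈ -1866.7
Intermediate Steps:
d(t) = 25 - 5*t (d(t) = -5*(-5 + t) = 25 - 5*t)
G(A, M) = 2 - M
H(b) = 5/3 (H(b) = -2 + (6 - 1*(-5))/3 = -2 + (6 + 5)/3 = -2 + (1/3)*11 = -2 + 11/3 = 5/3)
Y(V) = 5/3
E(L) = 3
C(X, w) = 11/3 - X (C(X, w) = (2 - X) + 5/3 = 11/3 - X)
C(-1, E(-3))*(-400) = (11/3 - 1*(-1))*(-400) = (11/3 + 1)*(-400) = (14/3)*(-400) = -5600/3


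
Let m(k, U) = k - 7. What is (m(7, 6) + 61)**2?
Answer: 3721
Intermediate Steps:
m(k, U) = -7 + k
(m(7, 6) + 61)**2 = ((-7 + 7) + 61)**2 = (0 + 61)**2 = 61**2 = 3721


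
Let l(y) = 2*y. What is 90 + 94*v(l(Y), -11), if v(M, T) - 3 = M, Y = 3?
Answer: 936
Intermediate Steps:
v(M, T) = 3 + M
90 + 94*v(l(Y), -11) = 90 + 94*(3 + 2*3) = 90 + 94*(3 + 6) = 90 + 94*9 = 90 + 846 = 936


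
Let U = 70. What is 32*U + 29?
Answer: 2269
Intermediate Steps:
32*U + 29 = 32*70 + 29 = 2240 + 29 = 2269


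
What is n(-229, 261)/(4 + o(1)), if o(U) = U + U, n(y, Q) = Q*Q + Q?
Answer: 11397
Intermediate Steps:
n(y, Q) = Q + Q**2 (n(y, Q) = Q**2 + Q = Q + Q**2)
o(U) = 2*U
n(-229, 261)/(4 + o(1)) = (261*(1 + 261))/(4 + 2*1) = (261*262)/(4 + 2) = 68382/6 = 68382*(1/6) = 11397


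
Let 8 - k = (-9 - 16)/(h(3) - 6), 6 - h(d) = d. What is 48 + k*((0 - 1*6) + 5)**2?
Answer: 143/3 ≈ 47.667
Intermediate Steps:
h(d) = 6 - d
k = -1/3 (k = 8 - (-9 - 16)/((6 - 1*3) - 6) = 8 - (-25)/((6 - 3) - 6) = 8 - (-25)/(3 - 6) = 8 - (-25)/(-3) = 8 - (-25)*(-1)/3 = 8 - 1*25/3 = 8 - 25/3 = -1/3 ≈ -0.33333)
48 + k*((0 - 1*6) + 5)**2 = 48 - ((0 - 1*6) + 5)**2/3 = 48 - ((0 - 6) + 5)**2/3 = 48 - (-6 + 5)**2/3 = 48 - 1/3*(-1)**2 = 48 - 1/3*1 = 48 - 1/3 = 143/3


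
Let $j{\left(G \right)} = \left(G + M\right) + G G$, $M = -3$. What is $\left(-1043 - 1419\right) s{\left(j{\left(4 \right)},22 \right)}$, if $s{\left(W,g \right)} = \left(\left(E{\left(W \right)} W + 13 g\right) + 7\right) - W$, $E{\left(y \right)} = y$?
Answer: $-1391030$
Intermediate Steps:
$j{\left(G \right)} = -3 + G + G^{2}$ ($j{\left(G \right)} = \left(G - 3\right) + G G = \left(-3 + G\right) + G^{2} = -3 + G + G^{2}$)
$s{\left(W,g \right)} = 7 + W^{2} - W + 13 g$ ($s{\left(W,g \right)} = \left(\left(W W + 13 g\right) + 7\right) - W = \left(\left(W^{2} + 13 g\right) + 7\right) - W = \left(7 + W^{2} + 13 g\right) - W = 7 + W^{2} - W + 13 g$)
$\left(-1043 - 1419\right) s{\left(j{\left(4 \right)},22 \right)} = \left(-1043 - 1419\right) \left(7 + \left(-3 + 4 + 4^{2}\right)^{2} - \left(-3 + 4 + 4^{2}\right) + 13 \cdot 22\right) = - 2462 \left(7 + \left(-3 + 4 + 16\right)^{2} - \left(-3 + 4 + 16\right) + 286\right) = - 2462 \left(7 + 17^{2} - 17 + 286\right) = - 2462 \left(7 + 289 - 17 + 286\right) = \left(-2462\right) 565 = -1391030$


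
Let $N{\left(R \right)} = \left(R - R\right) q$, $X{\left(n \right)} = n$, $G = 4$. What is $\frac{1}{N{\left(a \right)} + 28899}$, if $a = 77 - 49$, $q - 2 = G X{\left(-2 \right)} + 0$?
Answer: $\frac{1}{28899} \approx 3.4603 \cdot 10^{-5}$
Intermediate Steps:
$q = -6$ ($q = 2 + \left(4 \left(-2\right) + 0\right) = 2 + \left(-8 + 0\right) = 2 - 8 = -6$)
$a = 28$
$N{\left(R \right)} = 0$ ($N{\left(R \right)} = \left(R - R\right) \left(-6\right) = 0 \left(-6\right) = 0$)
$\frac{1}{N{\left(a \right)} + 28899} = \frac{1}{0 + 28899} = \frac{1}{28899}$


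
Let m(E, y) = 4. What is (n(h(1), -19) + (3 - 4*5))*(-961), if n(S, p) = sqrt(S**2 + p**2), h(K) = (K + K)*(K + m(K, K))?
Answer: 16337 - 961*sqrt(461) ≈ -4296.5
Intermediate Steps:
h(K) = 2*K*(4 + K) (h(K) = (K + K)*(K + 4) = (2*K)*(4 + K) = 2*K*(4 + K))
(n(h(1), -19) + (3 - 4*5))*(-961) = (sqrt((2*1*(4 + 1))**2 + (-19)**2) + (3 - 4*5))*(-961) = (sqrt((2*1*5)**2 + 361) + (3 - 20))*(-961) = (sqrt(10**2 + 361) - 17)*(-961) = (sqrt(100 + 361) - 17)*(-961) = (sqrt(461) - 17)*(-961) = (-17 + sqrt(461))*(-961) = 16337 - 961*sqrt(461)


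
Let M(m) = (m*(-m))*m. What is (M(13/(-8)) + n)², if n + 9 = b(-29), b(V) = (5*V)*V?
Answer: 4624861001401/262144 ≈ 1.7642e+7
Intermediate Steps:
b(V) = 5*V²
n = 4196 (n = -9 + 5*(-29)² = -9 + 5*841 = -9 + 4205 = 4196)
M(m) = -m³ (M(m) = (-m²)*m = -m³)
(M(13/(-8)) + n)² = (-(13/(-8))³ + 4196)² = (-(13*(-⅛))³ + 4196)² = (-(-13/8)³ + 4196)² = (-1*(-2197/512) + 4196)² = (2197/512 + 4196)² = (2150549/512)² = 4624861001401/262144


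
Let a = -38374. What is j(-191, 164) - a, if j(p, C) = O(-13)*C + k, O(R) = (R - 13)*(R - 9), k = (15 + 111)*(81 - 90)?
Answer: 131048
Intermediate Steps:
k = -1134 (k = 126*(-9) = -1134)
O(R) = (-13 + R)*(-9 + R)
j(p, C) = -1134 + 572*C (j(p, C) = (117 + (-13)**2 - 22*(-13))*C - 1134 = (117 + 169 + 286)*C - 1134 = 572*C - 1134 = -1134 + 572*C)
j(-191, 164) - a = (-1134 + 572*164) - 1*(-38374) = (-1134 + 93808) + 38374 = 92674 + 38374 = 131048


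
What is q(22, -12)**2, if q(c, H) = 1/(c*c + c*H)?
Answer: 1/48400 ≈ 2.0661e-5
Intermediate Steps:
q(c, H) = 1/(c**2 + H*c)
q(22, -12)**2 = (1/(22*(-12 + 22)))**2 = ((1/22)/10)**2 = ((1/22)*(1/10))**2 = (1/220)**2 = 1/48400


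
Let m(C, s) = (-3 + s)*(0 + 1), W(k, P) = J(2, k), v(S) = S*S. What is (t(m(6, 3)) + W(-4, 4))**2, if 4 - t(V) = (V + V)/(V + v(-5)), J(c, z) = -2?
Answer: 4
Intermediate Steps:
v(S) = S**2
W(k, P) = -2
m(C, s) = -3 + s (m(C, s) = (-3 + s)*1 = -3 + s)
t(V) = 4 - 2*V/(25 + V) (t(V) = 4 - (V + V)/(V + (-5)**2) = 4 - 2*V/(V + 25) = 4 - 2*V/(25 + V))
(t(m(6, 3)) + W(-4, 4))**2 = (2*(50 + (-3 + 3))/(25 + (-3 + 3)) - 2)**2 = (2*(50 + 0)/(25 + 0) - 2)**2 = (2*50/25 - 2)**2 = (2*(1/25)*50 - 2)**2 = (4 - 2)**2 = 2**2 = 4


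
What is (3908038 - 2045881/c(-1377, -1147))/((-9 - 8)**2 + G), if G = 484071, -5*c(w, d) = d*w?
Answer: 6172439699327/765007386840 ≈ 8.0685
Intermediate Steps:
c(w, d) = -d*w/5
(3908038 - 2045881/c(-1377, -1147))/((-9 - 8)**2 + G) = (3908038 - 2045881/((-1/5*(-1147)*(-1377))))/((-9 - 8)**2 + 484071) = (3908038 - 2045881/(-1579419/5))/((-17)**2 + 484071) = (3908038 - 2045881*(-5/1579419))/(289 + 484071) = (3908038 + 10229405/1579419)/484360 = (6172439699327/1579419)*(1/484360) = 6172439699327/765007386840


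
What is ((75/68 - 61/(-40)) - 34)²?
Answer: 455096889/462400 ≈ 984.21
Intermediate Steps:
((75/68 - 61/(-40)) - 34)² = ((75*(1/68) - 61*(-1/40)) - 34)² = ((75/68 + 61/40) - 34)² = (1787/680 - 34)² = (-21333/680)² = 455096889/462400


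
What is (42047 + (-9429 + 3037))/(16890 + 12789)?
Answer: 11885/9893 ≈ 1.2014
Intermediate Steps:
(42047 + (-9429 + 3037))/(16890 + 12789) = (42047 - 6392)/29679 = 35655*(1/29679) = 11885/9893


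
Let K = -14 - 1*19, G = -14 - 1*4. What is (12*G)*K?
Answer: 7128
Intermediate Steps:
G = -18 (G = -14 - 4 = -18)
K = -33 (K = -14 - 19 = -33)
(12*G)*K = (12*(-18))*(-33) = -216*(-33) = 7128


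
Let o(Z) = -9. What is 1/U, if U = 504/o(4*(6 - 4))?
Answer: -1/56 ≈ -0.017857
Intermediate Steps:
U = -56 (U = 504/(-9) = 504*(-⅑) = -56)
1/U = 1/(-56) = -1/56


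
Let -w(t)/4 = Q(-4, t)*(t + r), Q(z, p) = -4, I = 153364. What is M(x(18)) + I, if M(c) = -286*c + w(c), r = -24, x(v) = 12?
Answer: 149740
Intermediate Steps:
w(t) = -384 + 16*t (w(t) = -(-16)*(t - 24) = -(-16)*(-24 + t) = -4*(96 - 4*t) = -384 + 16*t)
M(c) = -384 - 270*c (M(c) = -286*c + (-384 + 16*c) = -384 - 270*c)
M(x(18)) + I = (-384 - 270*12) + 153364 = (-384 - 3240) + 153364 = -3624 + 153364 = 149740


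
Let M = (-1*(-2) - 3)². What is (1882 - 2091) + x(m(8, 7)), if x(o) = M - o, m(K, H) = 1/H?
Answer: -1457/7 ≈ -208.14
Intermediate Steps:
M = 1 (M = (2 - 3)² = (-1)² = 1)
x(o) = 1 - o
(1882 - 2091) + x(m(8, 7)) = (1882 - 2091) + (1 - 1/7) = -209 + (1 - 1*⅐) = -209 + (1 - ⅐) = -209 + 6/7 = -1457/7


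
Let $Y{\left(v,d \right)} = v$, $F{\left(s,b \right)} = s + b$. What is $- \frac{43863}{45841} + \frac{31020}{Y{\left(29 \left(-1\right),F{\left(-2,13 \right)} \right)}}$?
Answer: $- \frac{1423259847}{1329389} \approx -1070.6$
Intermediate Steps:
$F{\left(s,b \right)} = b + s$
$- \frac{43863}{45841} + \frac{31020}{Y{\left(29 \left(-1\right),F{\left(-2,13 \right)} \right)}} = - \frac{43863}{45841} + \frac{31020}{29 \left(-1\right)} = \left(-43863\right) \frac{1}{45841} + \frac{31020}{-29} = - \frac{43863}{45841} + 31020 \left(- \frac{1}{29}\right) = - \frac{43863}{45841} - \frac{31020}{29} = - \frac{1423259847}{1329389}$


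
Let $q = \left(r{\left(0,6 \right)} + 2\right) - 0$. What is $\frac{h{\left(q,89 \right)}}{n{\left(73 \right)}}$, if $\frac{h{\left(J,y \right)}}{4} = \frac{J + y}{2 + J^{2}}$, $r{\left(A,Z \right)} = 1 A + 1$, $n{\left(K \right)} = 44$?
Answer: $\frac{92}{121} \approx 0.76033$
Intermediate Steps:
$r{\left(A,Z \right)} = 1 + A$ ($r{\left(A,Z \right)} = A + 1 = 1 + A$)
$q = 3$ ($q = \left(\left(1 + 0\right) + 2\right) - 0 = \left(1 + 2\right) + 0 = 3 + 0 = 3$)
$h{\left(J,y \right)} = \frac{4 \left(J + y\right)}{2 + J^{2}}$ ($h{\left(J,y \right)} = 4 \frac{J + y}{2 + J^{2}} = \frac{4 \left(J + y\right)}{2 + J^{2}}$)
$\frac{h{\left(q,89 \right)}}{n{\left(73 \right)}} = \frac{4 \frac{1}{2 + 3^{2}} \left(3 + 89\right)}{44} = 4 \frac{1}{2 + 9} \cdot 92 \cdot \frac{1}{44} = 4 \cdot \frac{1}{11} \cdot 92 \cdot \frac{1}{44} = \frac{368}{11} \cdot \frac{1}{44} = \frac{92}{121}$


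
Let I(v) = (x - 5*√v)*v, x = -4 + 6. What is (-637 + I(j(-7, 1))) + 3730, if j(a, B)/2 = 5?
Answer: 3113 - 50*√10 ≈ 2954.9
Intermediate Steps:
j(a, B) = 10 (j(a, B) = 2*5 = 10)
x = 2
I(v) = v*(2 - 5*√v) (I(v) = (2 - 5*√v)*v = v*(2 - 5*√v))
(-637 + I(j(-7, 1))) + 3730 = (-637 + (-50*√10 + 2*10)) + 3730 = (-637 + (-50*√10 + 20)) + 3730 = (-637 + (20 - 50*√10)) + 3730 = (-617 - 50*√10) + 3730 = 3113 - 50*√10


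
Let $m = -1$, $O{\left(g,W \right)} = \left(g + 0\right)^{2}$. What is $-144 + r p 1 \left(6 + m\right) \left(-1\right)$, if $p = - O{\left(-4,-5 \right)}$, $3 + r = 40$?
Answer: $2816$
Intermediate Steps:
$O{\left(g,W \right)} = g^{2}$
$r = 37$ ($r = -3 + 40 = 37$)
$p = -16$ ($p = - \left(-4\right)^{2} = \left(-1\right) 16 = -16$)
$-144 + r p 1 \left(6 + m\right) \left(-1\right) = -144 + 37 \left(-16\right) 1 \left(6 - 1\right) \left(-1\right) = -144 + 37 \left(- 16 \cdot 5 \left(-1\right)\right) = -144 + 37 \left(\left(-16\right) \left(-5\right)\right) = -144 + 37 \cdot 80 = -144 + 2960 = 2816$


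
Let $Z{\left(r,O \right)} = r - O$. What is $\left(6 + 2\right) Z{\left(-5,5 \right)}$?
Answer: $-80$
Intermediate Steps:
$\left(6 + 2\right) Z{\left(-5,5 \right)} = \left(6 + 2\right) \left(-5 - 5\right) = 8 \left(-5 - 5\right) = 8 \left(-10\right) = -80$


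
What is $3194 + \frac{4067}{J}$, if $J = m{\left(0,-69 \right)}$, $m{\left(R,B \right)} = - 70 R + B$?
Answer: $\frac{216319}{69} \approx 3135.1$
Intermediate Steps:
$m{\left(R,B \right)} = B - 70 R$
$J = -69$ ($J = -69 - 0 = -69 + 0 = -69$)
$3194 + \frac{4067}{J} = 3194 + \frac{4067}{-69} = 3194 + 4067 \left(- \frac{1}{69}\right) = 3194 - \frac{4067}{69} = \frac{216319}{69}$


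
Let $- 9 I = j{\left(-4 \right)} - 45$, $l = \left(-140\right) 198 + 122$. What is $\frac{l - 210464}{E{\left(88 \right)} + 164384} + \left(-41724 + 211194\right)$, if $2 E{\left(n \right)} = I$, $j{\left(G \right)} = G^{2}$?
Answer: $\frac{501447446154}{2958941} \approx 1.6947 \cdot 10^{5}$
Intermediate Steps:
$l = -27598$ ($l = -27720 + 122 = -27598$)
$I = \frac{29}{9}$ ($I = - \frac{\left(-4\right)^{2} - 45}{9} = - \frac{16 - 45}{9} = \left(- \frac{1}{9}\right) \left(-29\right) = \frac{29}{9} \approx 3.2222$)
$E{\left(n \right)} = \frac{29}{18}$ ($E{\left(n \right)} = \frac{1}{2} \cdot \frac{29}{9} = \frac{29}{18}$)
$\frac{l - 210464}{E{\left(88 \right)} + 164384} + \left(-41724 + 211194\right) = \frac{-27598 - 210464}{\frac{29}{18} + 164384} + \left(-41724 + 211194\right) = - \frac{238062}{\frac{2958941}{18}} + 169470 = \left(-238062\right) \frac{18}{2958941} + 169470 = - \frac{4285116}{2958941} + 169470 = \frac{501447446154}{2958941}$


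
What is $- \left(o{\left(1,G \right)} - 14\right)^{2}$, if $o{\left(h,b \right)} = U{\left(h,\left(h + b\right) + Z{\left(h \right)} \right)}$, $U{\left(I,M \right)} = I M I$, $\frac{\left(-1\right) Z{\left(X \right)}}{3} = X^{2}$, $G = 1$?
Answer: $-225$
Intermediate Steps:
$Z{\left(X \right)} = - 3 X^{2}$
$U{\left(I,M \right)} = M I^{2}$
$o{\left(h,b \right)} = h^{2} \left(b + h - 3 h^{2}\right)$ ($o{\left(h,b \right)} = \left(\left(h + b\right) - 3 h^{2}\right) h^{2} = \left(\left(b + h\right) - 3 h^{2}\right) h^{2} = \left(b + h - 3 h^{2}\right) h^{2} = h^{2} \left(b + h - 3 h^{2}\right)$)
$- \left(o{\left(1,G \right)} - 14\right)^{2} = - \left(1^{2} \left(1 + 1 - 3 \cdot 1^{2}\right) - 14\right)^{2} = - \left(1 \left(1 + 1 - 3\right) - 14\right)^{2} = - \left(1 \left(-1\right) - 14\right)^{2} = - \left(-1 - 14\right)^{2} = - \left(-15\right)^{2} = \left(-1\right) 225 = -225$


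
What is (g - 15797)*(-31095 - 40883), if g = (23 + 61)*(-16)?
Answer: 1233774898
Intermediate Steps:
g = -1344 (g = 84*(-16) = -1344)
(g - 15797)*(-31095 - 40883) = (-1344 - 15797)*(-31095 - 40883) = -17141*(-71978) = 1233774898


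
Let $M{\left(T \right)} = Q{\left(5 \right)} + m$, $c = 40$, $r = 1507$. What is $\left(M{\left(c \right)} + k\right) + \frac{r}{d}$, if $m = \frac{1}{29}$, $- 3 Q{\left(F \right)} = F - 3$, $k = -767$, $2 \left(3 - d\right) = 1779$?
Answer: $- \frac{39556750}{51417} \approx -769.33$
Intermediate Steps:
$d = - \frac{1773}{2}$ ($d = 3 - \frac{1779}{2} = - \frac{1773}{2} \approx -886.5$)
$Q{\left(F \right)} = 1 - \frac{F}{3}$ ($Q{\left(F \right)} = - \frac{F - 3}{3} = - \frac{-3 + F}{3} = 1 - \frac{F}{3}$)
$m = \frac{1}{29} \approx 0.034483$
$M{\left(T \right)} = - \frac{55}{87}$ ($M{\left(T \right)} = \left(1 - \frac{5}{3}\right) + \frac{1}{29} = - \frac{2}{3} + \frac{1}{29} = - \frac{55}{87}$)
$\left(M{\left(c \right)} + k\right) + \frac{r}{d} = \left(- \frac{55}{87} - 767\right) + \frac{1507}{- \frac{1773}{2}} = - \frac{66784}{87} + 1507 \left(- \frac{2}{1773}\right) = - \frac{66784}{87} - \frac{3014}{1773} = - \frac{39556750}{51417}$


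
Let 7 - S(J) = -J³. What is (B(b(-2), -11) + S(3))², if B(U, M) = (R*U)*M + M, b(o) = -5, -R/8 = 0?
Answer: 529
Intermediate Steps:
R = 0 (R = -8*0 = 0)
B(U, M) = M (B(U, M) = (0*U)*M + M = 0*M + M = 0 + M = M)
S(J) = 7 + J³ (S(J) = 7 - (-1)*J³ = 7 + J³)
(B(b(-2), -11) + S(3))² = (-11 + (7 + 3³))² = (-11 + (7 + 27))² = (-11 + 34)² = 23² = 529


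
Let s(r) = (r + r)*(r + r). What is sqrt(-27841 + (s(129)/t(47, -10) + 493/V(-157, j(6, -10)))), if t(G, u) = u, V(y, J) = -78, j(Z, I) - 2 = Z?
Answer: I*sqrt(5248015890)/390 ≈ 185.75*I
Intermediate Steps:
j(Z, I) = 2 + Z
s(r) = 4*r**2 (s(r) = (2*r)*(2*r) = 4*r**2)
sqrt(-27841 + (s(129)/t(47, -10) + 493/V(-157, j(6, -10)))) = sqrt(-27841 + ((4*129**2)/(-10) + 493/(-78))) = sqrt(-27841 + ((4*16641)*(-1/10) + 493*(-1/78))) = sqrt(-27841 + (66564*(-1/10) - 493/78)) = sqrt(-27841 + (-33282/5 - 493/78)) = sqrt(-27841 - 2598461/390) = sqrt(-13456451/390) = I*sqrt(5248015890)/390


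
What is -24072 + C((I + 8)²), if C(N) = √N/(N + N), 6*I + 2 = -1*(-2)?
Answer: -385151/16 ≈ -24072.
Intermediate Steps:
I = 0 (I = -⅓ + (-1*(-2))/6 = -⅓ + (⅙)*2 = -⅓ + ⅓ = 0)
C(N) = 1/(2*√N) (C(N) = √N/((2*N)) = (1/(2*N))*√N = 1/(2*√N))
-24072 + C((I + 8)²) = -24072 + 1/(2*√((0 + 8)²)) = -24072 + 1/(2*√(8²)) = -24072 + 1/(2*√64) = -24072 + (½)*(⅛) = -24072 + 1/16 = -385151/16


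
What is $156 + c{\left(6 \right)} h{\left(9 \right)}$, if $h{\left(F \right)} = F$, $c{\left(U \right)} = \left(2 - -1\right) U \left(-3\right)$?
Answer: $-330$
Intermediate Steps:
$c{\left(U \right)} = - 9 U$ ($c{\left(U \right)} = \left(2 + 1\right) U \left(-3\right) = 3 U \left(-3\right) = - 9 U$)
$156 + c{\left(6 \right)} h{\left(9 \right)} = 156 + \left(-9\right) 6 \cdot 9 = 156 - 486 = -330$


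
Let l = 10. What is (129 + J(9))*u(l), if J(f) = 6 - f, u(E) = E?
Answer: 1260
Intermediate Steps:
(129 + J(9))*u(l) = (129 + (6 - 1*9))*10 = (129 + (6 - 9))*10 = (129 - 3)*10 = 126*10 = 1260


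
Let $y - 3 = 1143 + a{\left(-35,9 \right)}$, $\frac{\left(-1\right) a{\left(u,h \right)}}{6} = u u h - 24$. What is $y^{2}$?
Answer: $4206819600$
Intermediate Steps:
$a{\left(u,h \right)} = 144 - 6 h u^{2}$ ($a{\left(u,h \right)} = - 6 \left(u u h - 24\right) = - 6 \left(u^{2} h - 24\right) = - 6 \left(h u^{2} - 24\right) = - 6 \left(-24 + h u^{2}\right) = 144 - 6 h u^{2}$)
$y = -64860$ ($y = 3 + \left(1143 + \left(144 - 54 \left(-35\right)^{2}\right)\right) = 3 + \left(1143 + \left(144 - 54 \cdot 1225\right)\right) = 3 + \left(1143 + \left(144 - 66150\right)\right) = 3 + \left(1143 - 66006\right) = 3 - 64863 = -64860$)
$y^{2} = \left(-64860\right)^{2} = 4206819600$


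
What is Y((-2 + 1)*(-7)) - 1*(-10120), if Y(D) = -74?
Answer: 10046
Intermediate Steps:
Y((-2 + 1)*(-7)) - 1*(-10120) = -74 - 1*(-10120) = -74 + 10120 = 10046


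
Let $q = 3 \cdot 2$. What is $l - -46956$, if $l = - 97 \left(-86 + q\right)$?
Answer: $54716$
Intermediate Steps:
$q = 6$
$l = 7760$ ($l = - 97 \left(-86 + 6\right) = \left(-97\right) \left(-80\right) = 7760$)
$l - -46956 = 7760 - -46956 = 7760 + 46956 = 54716$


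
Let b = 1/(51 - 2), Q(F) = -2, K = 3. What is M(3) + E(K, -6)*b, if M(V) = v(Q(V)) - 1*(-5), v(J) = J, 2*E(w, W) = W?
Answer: 144/49 ≈ 2.9388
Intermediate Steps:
E(w, W) = W/2
M(V) = 3 (M(V) = -2 - 1*(-5) = -2 + 5 = 3)
b = 1/49 ≈ 0.020408
M(3) + E(K, -6)*b = 3 + ((1/2)*(-6))*(1/49) = 3 - 3*1/49 = 3 - 3/49 = 144/49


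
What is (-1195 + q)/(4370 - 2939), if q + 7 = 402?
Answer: -800/1431 ≈ -0.55905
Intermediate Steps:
q = 395 (q = -7 + 402 = 395)
(-1195 + q)/(4370 - 2939) = (-1195 + 395)/(4370 - 2939) = -800/1431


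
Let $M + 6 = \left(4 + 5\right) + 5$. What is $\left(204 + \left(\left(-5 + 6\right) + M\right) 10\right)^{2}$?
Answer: $86436$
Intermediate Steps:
$M = 8$ ($M = -6 + \left(\left(4 + 5\right) + 5\right) = -6 + \left(9 + 5\right) = -6 + 14 = 8$)
$\left(204 + \left(\left(-5 + 6\right) + M\right) 10\right)^{2} = \left(204 + \left(\left(-5 + 6\right) + 8\right) 10\right)^{2} = \left(204 + \left(1 + 8\right) 10\right)^{2} = \left(204 + 9 \cdot 10\right)^{2} = \left(204 + 90\right)^{2} = 294^{2} = 86436$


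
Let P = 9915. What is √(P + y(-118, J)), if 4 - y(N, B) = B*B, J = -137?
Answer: 5*I*√354 ≈ 94.074*I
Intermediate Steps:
y(N, B) = 4 - B² (y(N, B) = 4 - B*B = 4 - B²)
√(P + y(-118, J)) = √(9915 + (4 - 1*(-137)²)) = √(9915 + (4 - 1*18769)) = √(9915 + (4 - 18769)) = √(9915 - 18765) = √(-8850) = 5*I*√354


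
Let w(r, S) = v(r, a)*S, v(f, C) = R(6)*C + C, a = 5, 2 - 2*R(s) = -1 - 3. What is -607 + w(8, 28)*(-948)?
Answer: -531487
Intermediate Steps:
R(s) = 3 (R(s) = 1 - (-1 - 3)/2 = 1 - ½*(-4) = 1 + 2 = 3)
v(f, C) = 4*C (v(f, C) = 3*C + C = 4*C)
w(r, S) = 20*S (w(r, S) = (4*5)*S = 20*S)
-607 + w(8, 28)*(-948) = -607 + (20*28)*(-948) = -607 + 560*(-948) = -607 - 530880 = -531487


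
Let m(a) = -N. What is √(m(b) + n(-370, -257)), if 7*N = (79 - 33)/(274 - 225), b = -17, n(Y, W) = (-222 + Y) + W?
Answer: I*√2038771/49 ≈ 29.14*I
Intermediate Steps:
n(Y, W) = -222 + W + Y
N = 46/343 (N = ((79 - 33)/(274 - 225))/7 = (46/49)/7 = (46*(1/49))/7 = (⅐)*(46/49) = 46/343 ≈ 0.13411)
m(a) = -46/343 (m(a) = -1*46/343 = -46/343)
√(m(b) + n(-370, -257)) = √(-46/343 + (-222 - 257 - 370)) = √(-46/343 - 849) = √(-291253/343) = I*√2038771/49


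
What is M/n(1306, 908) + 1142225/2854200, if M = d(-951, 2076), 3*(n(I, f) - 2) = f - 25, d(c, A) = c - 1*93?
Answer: -316956655/101495352 ≈ -3.1229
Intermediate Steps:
d(c, A) = -93 + c (d(c, A) = c - 93 = -93 + c)
n(I, f) = -19/3 + f/3 (n(I, f) = 2 + (f - 25)/3 = 2 + (-25 + f)/3 = 2 + (-25/3 + f/3) = -19/3 + f/3)
M = -1044 (M = -93 - 951 = -1044)
M/n(1306, 908) + 1142225/2854200 = -1044/(-19/3 + (⅓)*908) + 1142225/2854200 = -1044/(-19/3 + 908/3) + 1142225*(1/2854200) = -1044/889/3 + 45689/114168 = -1044*3/889 + 45689/114168 = -3132/889 + 45689/114168 = -316956655/101495352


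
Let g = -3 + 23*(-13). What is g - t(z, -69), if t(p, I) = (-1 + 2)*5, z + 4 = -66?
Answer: -307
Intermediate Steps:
z = -70 (z = -4 - 66 = -70)
t(p, I) = 5 (t(p, I) = 1*5 = 5)
g = -302 (g = -3 - 299 = -302)
g - t(z, -69) = -302 - 1*5 = -302 - 5 = -307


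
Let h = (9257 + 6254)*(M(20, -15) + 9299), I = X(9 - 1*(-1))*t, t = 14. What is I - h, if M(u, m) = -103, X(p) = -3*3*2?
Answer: -142639408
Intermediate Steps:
X(p) = -18 (X(p) = -9*2 = -18)
I = -252 (I = -18*14 = -252)
h = 142639156 (h = (9257 + 6254)*(-103 + 9299) = 15511*9196 = 142639156)
I - h = -252 - 1*142639156 = -252 - 142639156 = -142639408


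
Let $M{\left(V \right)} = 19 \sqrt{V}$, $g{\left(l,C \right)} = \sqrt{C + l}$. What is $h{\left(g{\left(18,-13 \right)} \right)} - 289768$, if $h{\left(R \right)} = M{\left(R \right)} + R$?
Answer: $-289768 + \sqrt{5} + 19 \sqrt[4]{5} \approx -2.8974 \cdot 10^{5}$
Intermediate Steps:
$h{\left(R \right)} = R + 19 \sqrt{R}$ ($h{\left(R \right)} = 19 \sqrt{R} + R = R + 19 \sqrt{R}$)
$h{\left(g{\left(18,-13 \right)} \right)} - 289768 = \left(\sqrt{-13 + 18} + 19 \sqrt{\sqrt{-13 + 18}}\right) - 289768 = \left(\sqrt{5} + 19 \sqrt{\sqrt{5}}\right) - 289768 = \left(\sqrt{5} + 19 \sqrt[4]{5}\right) - 289768 = -289768 + \sqrt{5} + 19 \sqrt[4]{5}$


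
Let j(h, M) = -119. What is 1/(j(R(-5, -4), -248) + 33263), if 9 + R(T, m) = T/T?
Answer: 1/33144 ≈ 3.0171e-5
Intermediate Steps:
R(T, m) = -8 (R(T, m) = -9 + T/T = -9 + 1 = -8)
1/(j(R(-5, -4), -248) + 33263) = 1/(-119 + 33263) = 1/33144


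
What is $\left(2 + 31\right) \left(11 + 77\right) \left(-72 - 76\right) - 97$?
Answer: $-429889$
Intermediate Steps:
$\left(2 + 31\right) \left(11 + 77\right) \left(-72 - 76\right) - 97 = 33 \cdot 88 \left(-148\right) - 97 = 2904 \left(-148\right) - 97 = -429792 - 97 = -429889$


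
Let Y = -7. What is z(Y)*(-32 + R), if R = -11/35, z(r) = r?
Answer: 1131/5 ≈ 226.20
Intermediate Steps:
R = -11/35 (R = -11*1/35 = -11/35 ≈ -0.31429)
z(Y)*(-32 + R) = -7*(-32 - 11/35) = -7*(-1131/35) = 1131/5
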